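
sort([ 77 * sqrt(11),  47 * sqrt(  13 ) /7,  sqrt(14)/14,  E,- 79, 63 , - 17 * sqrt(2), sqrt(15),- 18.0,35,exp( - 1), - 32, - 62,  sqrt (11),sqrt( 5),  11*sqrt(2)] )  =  [ - 79, - 62, - 32, - 17  *  sqrt ( 2), - 18.0,sqrt(14)/14,exp( - 1 ),  sqrt(5) , E, sqrt( 11),  sqrt(15 ), 11*sqrt( 2 ),47 * sqrt(13 ) /7,35, 63, 77*sqrt( 11)]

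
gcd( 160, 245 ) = 5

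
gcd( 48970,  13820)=10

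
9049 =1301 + 7748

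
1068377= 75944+992433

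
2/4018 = 1/2009=0.00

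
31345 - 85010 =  - 53665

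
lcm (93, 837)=837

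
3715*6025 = 22382875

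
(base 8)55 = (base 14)33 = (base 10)45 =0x2D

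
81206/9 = 81206/9=9022.89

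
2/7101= 2/7101  =  0.00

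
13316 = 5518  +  7798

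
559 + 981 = 1540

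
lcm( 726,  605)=3630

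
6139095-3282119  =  2856976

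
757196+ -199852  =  557344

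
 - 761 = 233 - 994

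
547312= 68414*8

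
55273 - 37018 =18255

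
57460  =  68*845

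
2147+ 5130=7277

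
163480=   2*81740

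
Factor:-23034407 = -11^2*190367^1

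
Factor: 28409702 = 2^1*31^1*73^1*6277^1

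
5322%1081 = 998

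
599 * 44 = 26356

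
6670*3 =20010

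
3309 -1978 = 1331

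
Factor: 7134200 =2^3*5^2*35671^1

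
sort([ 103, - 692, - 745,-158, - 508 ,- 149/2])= [ - 745,- 692, - 508  , - 158, - 149/2,103]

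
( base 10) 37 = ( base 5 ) 122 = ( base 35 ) 12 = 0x25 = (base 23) 1E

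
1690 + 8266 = 9956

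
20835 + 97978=118813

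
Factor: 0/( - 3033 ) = 0^1 = 0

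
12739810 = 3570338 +9169472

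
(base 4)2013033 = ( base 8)20717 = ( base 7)34143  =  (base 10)8655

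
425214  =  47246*9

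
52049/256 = 203+81/256 =203.32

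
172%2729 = 172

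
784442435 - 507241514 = 277200921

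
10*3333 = 33330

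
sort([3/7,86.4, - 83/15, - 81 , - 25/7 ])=[ - 81 , - 83/15, - 25/7,3/7 , 86.4]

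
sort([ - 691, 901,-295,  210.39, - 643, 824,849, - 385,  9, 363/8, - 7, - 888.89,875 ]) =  [ - 888.89, - 691,  -  643, - 385,- 295, - 7,  9,363/8, 210.39, 824, 849, 875, 901 ] 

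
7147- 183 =6964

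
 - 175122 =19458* ( - 9 ) 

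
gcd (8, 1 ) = 1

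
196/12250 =2/125 = 0.02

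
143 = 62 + 81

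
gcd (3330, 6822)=18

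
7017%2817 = 1383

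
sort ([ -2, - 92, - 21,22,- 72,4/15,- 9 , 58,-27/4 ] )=[- 92, - 72, - 21,- 9, - 27/4, - 2, 4/15 , 22, 58]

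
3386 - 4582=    - 1196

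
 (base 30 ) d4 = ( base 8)612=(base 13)244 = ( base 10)394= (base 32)ca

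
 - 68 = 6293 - 6361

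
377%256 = 121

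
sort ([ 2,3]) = [ 2, 3]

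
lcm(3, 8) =24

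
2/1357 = 2/1357 = 0.00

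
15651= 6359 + 9292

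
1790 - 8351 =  -6561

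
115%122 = 115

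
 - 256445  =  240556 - 497001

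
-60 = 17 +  - 77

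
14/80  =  7/40 = 0.17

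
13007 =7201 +5806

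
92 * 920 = 84640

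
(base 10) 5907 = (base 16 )1713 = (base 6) 43203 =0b1011100010011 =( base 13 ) 28C5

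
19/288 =19/288 = 0.07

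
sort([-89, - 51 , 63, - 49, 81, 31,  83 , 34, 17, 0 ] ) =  [ - 89, -51, - 49, 0, 17, 31 , 34, 63, 81 , 83] 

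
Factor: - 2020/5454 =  - 10/27= - 2^1*3^ ( - 3 ) *5^1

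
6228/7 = 6228/7=889.71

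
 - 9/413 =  - 1 + 404/413= - 0.02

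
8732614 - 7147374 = 1585240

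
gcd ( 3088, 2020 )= 4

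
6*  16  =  96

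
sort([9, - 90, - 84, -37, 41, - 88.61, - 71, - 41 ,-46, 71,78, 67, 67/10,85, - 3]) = [  -  90, - 88.61, - 84, - 71, -46,-41, - 37, - 3 , 67/10, 9,41,67,71,78,  85 ] 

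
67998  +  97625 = 165623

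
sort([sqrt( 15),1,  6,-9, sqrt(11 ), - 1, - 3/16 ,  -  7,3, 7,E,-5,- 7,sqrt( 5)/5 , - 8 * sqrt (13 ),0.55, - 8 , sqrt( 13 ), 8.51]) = [ - 8 *sqrt( 13),- 9,-8, - 7, - 7, -5, - 1,  -  3/16, sqrt( 5)/5 , 0.55, 1,E, 3, sqrt(11), sqrt( 13),  sqrt( 15)  ,  6,7,8.51]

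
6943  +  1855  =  8798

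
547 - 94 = 453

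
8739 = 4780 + 3959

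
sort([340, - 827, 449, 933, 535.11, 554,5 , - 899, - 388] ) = [ - 899, - 827, - 388, 5,340,449,535.11, 554, 933] 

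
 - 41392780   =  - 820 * 50479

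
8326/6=1387 + 2/3 = 1387.67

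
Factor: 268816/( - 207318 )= -2^3 * 3^( - 1 )*53^1*109^(-1 )= -424/327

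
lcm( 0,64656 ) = 0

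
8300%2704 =188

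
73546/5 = 73546/5 =14709.20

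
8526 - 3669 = 4857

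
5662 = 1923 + 3739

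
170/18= 85/9 = 9.44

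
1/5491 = 1/5491 = 0.00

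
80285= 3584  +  76701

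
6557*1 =6557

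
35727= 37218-1491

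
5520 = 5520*1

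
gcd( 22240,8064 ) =32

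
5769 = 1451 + 4318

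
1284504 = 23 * 55848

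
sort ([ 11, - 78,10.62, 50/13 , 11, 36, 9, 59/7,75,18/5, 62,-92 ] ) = [- 92,  -  78,18/5, 50/13,59/7,9, 10.62,11, 11 , 36, 62, 75]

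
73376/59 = 73376/59 =1243.66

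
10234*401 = 4103834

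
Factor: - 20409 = -3^1*6803^1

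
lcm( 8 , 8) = 8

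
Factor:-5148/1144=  - 2^( - 1 )* 3^2 = -9/2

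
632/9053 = 632/9053=0.07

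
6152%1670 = 1142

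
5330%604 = 498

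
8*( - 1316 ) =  - 10528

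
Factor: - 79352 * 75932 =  - 2^5 *7^1*13^1*41^1 * 109^1*463^1 = -6025356064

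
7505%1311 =950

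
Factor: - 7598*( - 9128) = 2^4*7^1*29^1 * 131^1*163^1 = 69354544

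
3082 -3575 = -493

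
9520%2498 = 2026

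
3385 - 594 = 2791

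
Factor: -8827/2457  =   - 3^ ( - 3)*97^1 = - 97/27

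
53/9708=53/9708 =0.01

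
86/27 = 3 + 5/27 = 3.19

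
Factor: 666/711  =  74/79 = 2^1*37^1*79^(-1) 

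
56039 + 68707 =124746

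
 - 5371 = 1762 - 7133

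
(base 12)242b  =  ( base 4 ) 333203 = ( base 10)4067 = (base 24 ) 71b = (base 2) 111111100011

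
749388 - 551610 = 197778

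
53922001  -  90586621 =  - 36664620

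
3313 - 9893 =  - 6580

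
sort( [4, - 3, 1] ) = [  -  3, 1, 4 ] 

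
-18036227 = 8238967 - 26275194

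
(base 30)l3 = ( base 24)129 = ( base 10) 633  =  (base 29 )lo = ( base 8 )1171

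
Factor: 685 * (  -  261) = -3^2*5^1*29^1*137^1 = - 178785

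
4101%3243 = 858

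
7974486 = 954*8359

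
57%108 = 57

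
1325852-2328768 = -1002916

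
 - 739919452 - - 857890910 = 117971458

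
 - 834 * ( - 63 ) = 52542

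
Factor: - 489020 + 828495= 339475 =5^2 * 37^1*367^1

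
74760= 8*9345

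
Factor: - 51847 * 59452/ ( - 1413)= 2^2*3^ ( - 2)*89^1*139^1*157^(- 1)*167^1*373^1 = 3082407844/1413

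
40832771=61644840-20812069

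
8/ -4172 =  - 1 + 1041/1043 = - 0.00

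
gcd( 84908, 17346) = 2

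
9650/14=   689 + 2/7 = 689.29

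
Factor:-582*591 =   -  2^1 * 3^2*97^1*197^1 = - 343962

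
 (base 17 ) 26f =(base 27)PK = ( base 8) 1267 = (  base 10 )695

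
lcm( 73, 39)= 2847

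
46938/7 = 46938/7 = 6705.43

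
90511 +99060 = 189571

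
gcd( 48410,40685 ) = 515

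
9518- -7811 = 17329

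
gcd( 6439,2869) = 1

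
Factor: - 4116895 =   -  5^1*577^1*1427^1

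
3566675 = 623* 5725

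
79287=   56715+22572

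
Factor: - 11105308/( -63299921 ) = 2^2*821^(-1 )* 907^1*3061^1*77101^( -1)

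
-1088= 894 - 1982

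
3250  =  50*65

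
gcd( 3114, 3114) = 3114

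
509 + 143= 652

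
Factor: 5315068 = 2^2*11^1*113^1* 1069^1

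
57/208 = 57/208 = 0.27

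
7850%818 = 488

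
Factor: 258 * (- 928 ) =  - 2^6*3^1 * 29^1*43^1  =  -  239424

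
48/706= 24/353 = 0.07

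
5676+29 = 5705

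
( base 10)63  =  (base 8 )77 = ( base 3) 2100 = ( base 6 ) 143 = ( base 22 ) 2j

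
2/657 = 2/657 = 0.00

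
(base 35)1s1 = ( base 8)4236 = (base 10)2206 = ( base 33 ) 20s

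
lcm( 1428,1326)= 18564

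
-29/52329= -1 + 52300/52329 = -  0.00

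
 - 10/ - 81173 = 10/81173 = 0.00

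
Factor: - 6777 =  - 3^3*251^1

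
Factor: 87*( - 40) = - 2^3*3^1*5^1*29^1  =  -3480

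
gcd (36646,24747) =73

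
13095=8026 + 5069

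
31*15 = 465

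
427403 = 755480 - 328077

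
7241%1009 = 178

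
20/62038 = 10/31019 = 0.00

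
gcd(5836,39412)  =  4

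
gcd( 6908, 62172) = 6908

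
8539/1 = 8539 =8539.00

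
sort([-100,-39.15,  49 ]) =[ - 100,- 39.15,49 ]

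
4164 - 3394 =770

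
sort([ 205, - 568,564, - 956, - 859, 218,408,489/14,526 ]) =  [ - 956 , - 859, - 568, 489/14,205, 218,408,526,564]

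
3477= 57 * 61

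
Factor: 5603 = 13^1*431^1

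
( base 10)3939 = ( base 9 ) 5356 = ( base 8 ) 7543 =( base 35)37j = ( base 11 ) 2A61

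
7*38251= 267757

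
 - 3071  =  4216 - 7287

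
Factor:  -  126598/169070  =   - 63299/84535 = - 5^( - 1 )*11^( - 1)*29^( - 1)*53^(-1)*63299^1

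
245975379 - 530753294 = - 284777915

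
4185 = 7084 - 2899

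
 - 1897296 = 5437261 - 7334557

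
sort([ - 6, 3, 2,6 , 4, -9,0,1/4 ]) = [ -9 , - 6,0,1/4,2 , 3,4 , 6 ]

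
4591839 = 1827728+2764111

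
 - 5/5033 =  - 1+ 5028/5033 = - 0.00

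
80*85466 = 6837280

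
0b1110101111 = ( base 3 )1021221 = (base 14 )4b5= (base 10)943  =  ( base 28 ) 15j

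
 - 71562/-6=11927/1 = 11927.00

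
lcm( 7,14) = 14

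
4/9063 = 4/9063 = 0.00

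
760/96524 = 190/24131 =0.01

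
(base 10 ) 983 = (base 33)TQ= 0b1111010111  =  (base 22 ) 20F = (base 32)un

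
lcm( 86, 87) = 7482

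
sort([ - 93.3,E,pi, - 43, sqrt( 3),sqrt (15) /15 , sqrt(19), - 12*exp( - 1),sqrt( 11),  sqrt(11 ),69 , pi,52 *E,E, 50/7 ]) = [  -  93.3, - 43, - 12 * exp( - 1), sqrt( 15 ) /15,sqrt( 3),E,E,pi,pi,sqrt(11), sqrt( 11),sqrt(19),50/7, 69,52*E ]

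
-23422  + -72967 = -96389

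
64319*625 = 40199375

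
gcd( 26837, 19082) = 47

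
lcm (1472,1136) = 104512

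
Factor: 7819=7^1 *1117^1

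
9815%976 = 55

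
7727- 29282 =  - 21555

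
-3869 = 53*(-73) 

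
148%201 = 148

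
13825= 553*25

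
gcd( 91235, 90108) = 1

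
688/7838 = 344/3919 = 0.09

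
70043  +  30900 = 100943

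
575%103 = 60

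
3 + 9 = 12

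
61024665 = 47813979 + 13210686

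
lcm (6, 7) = 42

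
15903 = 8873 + 7030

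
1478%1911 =1478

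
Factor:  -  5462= - 2^1*2731^1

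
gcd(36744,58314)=6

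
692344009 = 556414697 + 135929312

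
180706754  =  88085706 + 92621048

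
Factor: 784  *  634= 497056 = 2^5*7^2*317^1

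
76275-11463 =64812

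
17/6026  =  17/6026= 0.00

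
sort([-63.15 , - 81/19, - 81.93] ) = [ - 81.93, - 63.15, - 81/19]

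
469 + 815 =1284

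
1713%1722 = 1713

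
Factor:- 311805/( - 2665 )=3^2*13^1  =  117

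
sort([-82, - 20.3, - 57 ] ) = [ - 82,-57, - 20.3 ]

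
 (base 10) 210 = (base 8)322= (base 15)e0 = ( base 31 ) 6O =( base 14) 110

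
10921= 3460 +7461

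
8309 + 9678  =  17987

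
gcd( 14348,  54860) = 844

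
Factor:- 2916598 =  - 2^1*283^1 *5153^1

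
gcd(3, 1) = 1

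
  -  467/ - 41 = 467/41 = 11.39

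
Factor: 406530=2^1 *3^2*5^1 * 4517^1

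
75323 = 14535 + 60788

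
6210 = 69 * 90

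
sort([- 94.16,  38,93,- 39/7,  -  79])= [ - 94.16, - 79, - 39/7, 38, 93]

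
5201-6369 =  - 1168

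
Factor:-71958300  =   - 2^2*3^1*5^2*131^1*1831^1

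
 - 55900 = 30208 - 86108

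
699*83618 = 58448982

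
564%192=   180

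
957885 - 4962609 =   -  4004724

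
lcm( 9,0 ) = 0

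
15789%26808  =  15789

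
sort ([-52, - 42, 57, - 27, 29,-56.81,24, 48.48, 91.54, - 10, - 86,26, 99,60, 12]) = [-86, - 56.81, - 52, - 42, - 27,-10, 12,24, 26, 29, 48.48,57, 60, 91.54 , 99] 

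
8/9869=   8/9869 = 0.00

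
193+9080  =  9273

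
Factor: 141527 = 307^1 * 461^1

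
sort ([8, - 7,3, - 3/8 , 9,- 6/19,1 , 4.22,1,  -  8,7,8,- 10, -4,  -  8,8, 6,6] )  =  [ - 10,-8, - 8, - 7, - 4, - 3/8, - 6/19 , 1,1,3, 4.22,  6, 6, 7,8,8, 8,9 ] 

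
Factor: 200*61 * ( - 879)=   -  10723800 = - 2^3 * 3^1*5^2 * 61^1*  293^1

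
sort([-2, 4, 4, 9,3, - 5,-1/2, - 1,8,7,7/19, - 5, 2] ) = [ - 5, - 5, - 2,-1, - 1/2,7/19, 2,3, 4, 4,7, 8, 9]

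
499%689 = 499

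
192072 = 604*318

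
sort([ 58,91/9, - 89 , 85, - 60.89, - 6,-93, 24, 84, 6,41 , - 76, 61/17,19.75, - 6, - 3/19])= [  -  93,-89, - 76, - 60.89, - 6, - 6, - 3/19, 61/17,6 , 91/9, 19.75, 24, 41, 58, 84, 85]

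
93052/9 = 93052/9  =  10339.11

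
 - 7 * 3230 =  - 22610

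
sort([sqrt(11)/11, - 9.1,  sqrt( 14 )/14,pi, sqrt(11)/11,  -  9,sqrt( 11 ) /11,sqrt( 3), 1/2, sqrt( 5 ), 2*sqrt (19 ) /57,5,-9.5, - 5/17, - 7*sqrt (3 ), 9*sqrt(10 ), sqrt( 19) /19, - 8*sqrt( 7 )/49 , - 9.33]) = [-7*sqrt(3), - 9.5, - 9.33,  -  9.1, - 9, - 8*sqrt(7 )/49,-5/17, 2*sqrt(19)/57,  sqrt(19) /19, sqrt( 14 )/14 , sqrt (11)/11,  sqrt ( 11 ) /11,  sqrt ( 11 )/11,1/2, sqrt (3),sqrt(5),  pi, 5, 9 * sqrt(10 )] 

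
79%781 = 79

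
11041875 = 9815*1125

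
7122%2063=933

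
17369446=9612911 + 7756535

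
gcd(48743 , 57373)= 1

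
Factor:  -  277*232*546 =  - 35088144 = -  2^4 *3^1*7^1*13^1 *29^1*277^1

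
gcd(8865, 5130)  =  45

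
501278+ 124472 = 625750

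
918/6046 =459/3023 = 0.15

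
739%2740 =739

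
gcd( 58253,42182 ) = 1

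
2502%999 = 504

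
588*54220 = 31881360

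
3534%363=267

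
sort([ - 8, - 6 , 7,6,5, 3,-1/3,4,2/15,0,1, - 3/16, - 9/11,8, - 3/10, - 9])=[-9, - 8,  -  6, - 9/11,- 1/3,  -  3/10, - 3/16,0, 2/15,1, 3,4,5,6,7  ,  8 ]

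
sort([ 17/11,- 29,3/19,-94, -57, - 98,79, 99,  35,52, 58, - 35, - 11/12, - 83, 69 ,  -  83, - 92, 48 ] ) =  [-98, - 94, - 92, - 83 , - 83, - 57, - 35, - 29, - 11/12,3/19, 17/11,35, 48,  52, 58, 69, 79, 99]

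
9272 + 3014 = 12286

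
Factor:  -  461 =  - 461^1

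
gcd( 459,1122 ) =51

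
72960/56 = 1302 + 6/7= 1302.86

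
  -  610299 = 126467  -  736766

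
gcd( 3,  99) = 3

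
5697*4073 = 23203881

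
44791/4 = 11197 + 3/4 = 11197.75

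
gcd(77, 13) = 1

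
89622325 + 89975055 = 179597380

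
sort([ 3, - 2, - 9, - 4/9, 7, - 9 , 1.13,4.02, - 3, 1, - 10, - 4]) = [ - 10,  -  9, - 9, - 4,- 3, - 2, - 4/9, 1,1.13, 3, 4.02, 7 ] 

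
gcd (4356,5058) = 18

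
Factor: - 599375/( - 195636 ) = 625/204=2^(-2)*3^( - 1 )*5^4*17^( - 1)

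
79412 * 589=46773668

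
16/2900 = 4/725 = 0.01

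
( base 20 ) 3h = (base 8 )115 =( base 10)77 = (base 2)1001101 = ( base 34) 29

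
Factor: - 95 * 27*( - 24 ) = 61560= 2^3* 3^4 *5^1 * 19^1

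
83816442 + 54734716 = 138551158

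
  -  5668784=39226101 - 44894885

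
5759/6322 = 5759/6322 = 0.91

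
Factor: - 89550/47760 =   -  2^( - 3)*3^1*5^1 = - 15/8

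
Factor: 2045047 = 2045047^1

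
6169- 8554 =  - 2385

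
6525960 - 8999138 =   -  2473178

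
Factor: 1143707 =37^1*30911^1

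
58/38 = 1 + 10/19 = 1.53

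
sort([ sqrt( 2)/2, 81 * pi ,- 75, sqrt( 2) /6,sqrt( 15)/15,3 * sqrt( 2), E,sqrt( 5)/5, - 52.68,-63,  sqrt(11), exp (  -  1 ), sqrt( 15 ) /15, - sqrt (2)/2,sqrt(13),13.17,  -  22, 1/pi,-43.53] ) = [  -  75,-63, - 52.68, - 43.53, - 22,  -  sqrt( 2)/2,sqrt(2)/6 , sqrt( 15)/15, sqrt( 15 )/15,1/pi, exp (- 1 ),sqrt(5) /5,sqrt( 2)/2,E, sqrt( 11), sqrt(13), 3* sqrt( 2), 13.17, 81 *pi]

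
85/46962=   85/46962= 0.00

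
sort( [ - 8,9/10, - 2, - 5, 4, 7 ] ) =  [ - 8, - 5, - 2 , 9/10, 4,  7] 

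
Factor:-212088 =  -2^3*3^1  *  8837^1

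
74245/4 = 74245/4 = 18561.25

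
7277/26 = 7277/26 = 279.88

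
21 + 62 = 83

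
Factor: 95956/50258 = 47978/25129  =  2^1 * 7^1*13^( - 1) * 23^1*149^1*1933^( - 1 ) 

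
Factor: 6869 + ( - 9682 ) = -2813 = - 29^1*97^1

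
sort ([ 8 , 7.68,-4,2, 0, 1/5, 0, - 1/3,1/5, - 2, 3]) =[-4,-2,- 1/3, 0 , 0,  1/5, 1/5, 2,3, 7.68, 8]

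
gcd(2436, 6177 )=87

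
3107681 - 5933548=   -  2825867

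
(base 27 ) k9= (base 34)g5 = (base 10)549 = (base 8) 1045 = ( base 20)179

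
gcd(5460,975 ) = 195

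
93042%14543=5784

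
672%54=24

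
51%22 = 7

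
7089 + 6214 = 13303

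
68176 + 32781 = 100957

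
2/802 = 1/401 = 0.00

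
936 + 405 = 1341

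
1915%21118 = 1915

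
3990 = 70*57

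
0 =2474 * 0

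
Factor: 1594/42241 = 2/53= 2^1 * 53^(-1) 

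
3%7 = 3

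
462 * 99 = 45738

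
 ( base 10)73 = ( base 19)3G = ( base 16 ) 49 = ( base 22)37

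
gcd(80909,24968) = 1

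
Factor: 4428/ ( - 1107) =  -  2^2 = - 4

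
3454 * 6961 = 24043294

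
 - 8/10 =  - 4/5 = - 0.80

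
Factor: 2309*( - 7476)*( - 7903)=2^2*3^1*7^2*89^1 * 1129^1*2309^1  =  136422249852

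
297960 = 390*764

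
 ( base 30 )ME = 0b1010100010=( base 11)563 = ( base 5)10144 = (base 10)674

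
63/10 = 63/10=6.30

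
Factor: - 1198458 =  - 2^1*3^2*139^1*479^1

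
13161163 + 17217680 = 30378843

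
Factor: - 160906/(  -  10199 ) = 2^1*7^ (  -  1)  *31^( - 1)*  43^1*47^ ( - 1)*1871^1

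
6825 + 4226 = 11051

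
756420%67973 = 8717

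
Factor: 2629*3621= 3^1*11^1*17^1*71^1*239^1 = 9519609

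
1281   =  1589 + - 308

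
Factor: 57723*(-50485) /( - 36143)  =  2914145655/36143 = 3^1*5^1 *23^1  *  47^( - 1)*71^1 *271^1 * 439^1*769^( - 1)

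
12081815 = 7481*1615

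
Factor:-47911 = -47911^1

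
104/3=34 + 2/3= 34.67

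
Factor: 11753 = 7^1 * 23^1*73^1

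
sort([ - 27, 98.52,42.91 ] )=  [ - 27, 42.91, 98.52]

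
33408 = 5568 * 6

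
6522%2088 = 258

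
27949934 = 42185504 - 14235570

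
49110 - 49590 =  - 480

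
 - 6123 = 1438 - 7561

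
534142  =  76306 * 7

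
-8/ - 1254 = 4/627 = 0.01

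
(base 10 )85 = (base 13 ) 67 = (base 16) 55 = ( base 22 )3J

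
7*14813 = 103691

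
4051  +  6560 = 10611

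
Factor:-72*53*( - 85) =324360 = 2^3*3^2 * 5^1 * 17^1*53^1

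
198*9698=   1920204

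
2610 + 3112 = 5722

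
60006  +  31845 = 91851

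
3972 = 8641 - 4669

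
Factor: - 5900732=  -  2^2*677^1 *2179^1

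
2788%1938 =850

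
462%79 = 67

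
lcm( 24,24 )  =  24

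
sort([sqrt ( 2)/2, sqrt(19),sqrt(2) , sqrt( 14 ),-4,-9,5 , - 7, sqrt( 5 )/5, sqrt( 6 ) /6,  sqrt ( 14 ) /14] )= [ - 9,- 7,-4, sqrt( 14 ) /14, sqrt(6 ) /6, sqrt ( 5)/5, sqrt(2 )/2, sqrt(2), sqrt(14)  ,  sqrt(19 ),  5]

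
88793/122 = 88793/122 =727.81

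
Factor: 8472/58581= 2^3 * 3^( - 1) * 23^( - 1 )*283^( -1 )*353^1 =2824/19527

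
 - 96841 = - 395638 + 298797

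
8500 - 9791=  - 1291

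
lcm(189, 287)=7749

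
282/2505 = 94/835  =  0.11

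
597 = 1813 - 1216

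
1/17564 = 1/17564 = 0.00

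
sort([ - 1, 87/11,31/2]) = [ - 1,87/11,31/2 ] 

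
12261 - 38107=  - 25846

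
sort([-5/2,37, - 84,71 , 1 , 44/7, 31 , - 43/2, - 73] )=[ -84, - 73, - 43/2,  -  5/2, 1,44/7,31,37, 71 ] 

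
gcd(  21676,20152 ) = 4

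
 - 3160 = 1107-4267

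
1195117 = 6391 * 187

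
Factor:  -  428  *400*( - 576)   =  2^12* 3^2*5^2*107^1  =  98611200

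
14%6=2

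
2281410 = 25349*90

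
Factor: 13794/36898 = 363/971 = 3^1* 11^2*971^( - 1 )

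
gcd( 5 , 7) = 1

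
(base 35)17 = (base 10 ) 42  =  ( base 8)52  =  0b101010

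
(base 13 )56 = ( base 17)43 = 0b1000111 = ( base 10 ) 71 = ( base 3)2122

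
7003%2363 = 2277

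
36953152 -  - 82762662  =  119715814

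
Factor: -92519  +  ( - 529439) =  - 2^1 * 101^1*3079^1 = -  621958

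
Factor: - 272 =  - 2^4*17^1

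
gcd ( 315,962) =1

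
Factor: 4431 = 3^1* 7^1*211^1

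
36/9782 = 18/4891 = 0.00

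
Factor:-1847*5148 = - 9508356 = - 2^2*3^2*11^1 * 13^1 * 1847^1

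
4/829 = 4/829 =0.00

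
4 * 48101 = 192404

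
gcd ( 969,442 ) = 17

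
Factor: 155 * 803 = 5^1 * 11^1*31^1*73^1 = 124465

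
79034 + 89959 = 168993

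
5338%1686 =280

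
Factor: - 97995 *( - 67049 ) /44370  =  438031117/2958  =  2^(-1)*3^( - 1)*17^ ( - 1)*29^( - 1 )*47^1 * 139^1* 67049^1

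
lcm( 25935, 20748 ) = 103740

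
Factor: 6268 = 2^2*1567^1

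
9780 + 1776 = 11556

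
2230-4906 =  - 2676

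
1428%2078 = 1428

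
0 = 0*998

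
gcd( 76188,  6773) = 1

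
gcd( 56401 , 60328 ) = 1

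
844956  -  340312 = 504644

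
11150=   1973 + 9177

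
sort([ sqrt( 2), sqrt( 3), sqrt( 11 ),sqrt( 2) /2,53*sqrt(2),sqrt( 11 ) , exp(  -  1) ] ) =[exp( - 1 ), sqrt(2 )/2 , sqrt( 2), sqrt (3), sqrt(11), sqrt ( 11), 53 *sqrt( 2 ) ]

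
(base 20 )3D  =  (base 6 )201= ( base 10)73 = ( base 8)111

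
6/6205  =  6/6205= 0.00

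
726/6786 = 121/1131 = 0.11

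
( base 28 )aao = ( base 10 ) 8144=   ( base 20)1074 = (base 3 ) 102011122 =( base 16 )1FD0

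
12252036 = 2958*4142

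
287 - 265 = 22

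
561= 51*11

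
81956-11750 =70206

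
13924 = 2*6962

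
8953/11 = 813+10/11=813.91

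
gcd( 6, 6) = 6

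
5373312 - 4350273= 1023039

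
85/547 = 85/547 = 0.16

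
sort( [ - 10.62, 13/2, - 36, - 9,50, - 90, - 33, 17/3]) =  [-90, - 36,-33, -10.62, -9, 17/3, 13/2,50] 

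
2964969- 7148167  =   -4183198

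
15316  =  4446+10870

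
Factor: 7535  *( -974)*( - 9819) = 72062524710 = 2^1*3^2*5^1*11^1*137^1*487^1*1091^1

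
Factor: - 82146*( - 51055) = 4193964030 = 2^1*3^1*5^1 * 10211^1*13691^1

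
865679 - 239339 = 626340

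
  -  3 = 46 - 49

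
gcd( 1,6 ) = 1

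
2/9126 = 1/4563 = 0.00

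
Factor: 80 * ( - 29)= -2320  =  - 2^4*5^1*29^1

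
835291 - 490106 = 345185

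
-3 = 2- 5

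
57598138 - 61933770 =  - 4335632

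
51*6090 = 310590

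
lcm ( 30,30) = 30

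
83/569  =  83/569 =0.15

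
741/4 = 741/4 = 185.25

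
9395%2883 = 746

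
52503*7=367521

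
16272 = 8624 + 7648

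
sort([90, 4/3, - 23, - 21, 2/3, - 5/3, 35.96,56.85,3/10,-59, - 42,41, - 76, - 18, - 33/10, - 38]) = [ - 76, - 59 , - 42,-38,-23, -21, - 18 ,  -  33/10, - 5/3,3/10,2/3,4/3,35.96,41 , 56.85,90]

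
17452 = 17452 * 1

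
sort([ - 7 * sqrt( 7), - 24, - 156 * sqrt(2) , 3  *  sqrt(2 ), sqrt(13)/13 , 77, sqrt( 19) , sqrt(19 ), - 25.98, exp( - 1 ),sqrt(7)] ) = [ - 156 * sqrt(2),-25.98 , - 24, - 7*sqrt(7 ),sqrt( 13)/13,exp( - 1 ),sqrt( 7),3 * sqrt( 2),  sqrt ( 19) , sqrt(19 ),77]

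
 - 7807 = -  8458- - 651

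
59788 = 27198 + 32590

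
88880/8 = 11110  =  11110.00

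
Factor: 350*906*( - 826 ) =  - 261924600 = -2^3*3^1 * 5^2*7^2*59^1*151^1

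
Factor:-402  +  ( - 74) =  - 476 = - 2^2 *7^1*17^1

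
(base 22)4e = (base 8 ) 146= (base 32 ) 36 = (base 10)102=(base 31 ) 39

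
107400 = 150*716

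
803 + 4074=4877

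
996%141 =9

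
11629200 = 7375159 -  - 4254041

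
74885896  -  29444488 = 45441408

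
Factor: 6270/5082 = 5^1*7^( - 1)*11^( - 1 ) * 19^1 =95/77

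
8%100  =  8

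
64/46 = 1 + 9/23=1.39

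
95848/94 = 47924/47 = 1019.66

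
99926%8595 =5381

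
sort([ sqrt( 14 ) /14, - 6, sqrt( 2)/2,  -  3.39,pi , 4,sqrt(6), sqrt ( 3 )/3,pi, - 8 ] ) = [ - 8, - 6, - 3.39,sqrt (14)/14, sqrt(3)/3 , sqrt(2)/2, sqrt( 6 ),pi,pi, 4 ] 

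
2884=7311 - 4427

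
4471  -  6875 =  - 2404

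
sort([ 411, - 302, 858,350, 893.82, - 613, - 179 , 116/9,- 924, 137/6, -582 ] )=[ - 924  , - 613, - 582 ,- 302, - 179, 116/9 , 137/6, 350, 411,858, 893.82]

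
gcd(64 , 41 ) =1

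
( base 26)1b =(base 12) 31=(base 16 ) 25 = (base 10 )37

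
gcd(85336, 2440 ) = 8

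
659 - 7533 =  - 6874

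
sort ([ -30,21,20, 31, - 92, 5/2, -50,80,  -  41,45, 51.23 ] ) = [-92,-50 , - 41  , - 30, 5/2 , 20, 21 , 31 , 45, 51.23,80] 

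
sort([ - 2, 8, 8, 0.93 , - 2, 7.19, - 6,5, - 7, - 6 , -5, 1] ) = [ - 7, - 6, - 6 , -5,-2, - 2, 0.93, 1, 5, 7.19 , 8, 8]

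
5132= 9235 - 4103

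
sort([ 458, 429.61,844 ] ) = [429.61, 458, 844] 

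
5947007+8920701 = 14867708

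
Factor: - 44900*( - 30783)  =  1382156700 = 2^2*3^1 * 5^2*31^1 * 331^1*449^1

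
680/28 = 24 + 2/7 = 24.29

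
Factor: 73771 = 73771^1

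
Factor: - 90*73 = -2^1*3^2*5^1*73^1 = -6570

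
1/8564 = 1/8564 = 0.00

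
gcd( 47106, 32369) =1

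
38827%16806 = 5215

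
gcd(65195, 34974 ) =1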